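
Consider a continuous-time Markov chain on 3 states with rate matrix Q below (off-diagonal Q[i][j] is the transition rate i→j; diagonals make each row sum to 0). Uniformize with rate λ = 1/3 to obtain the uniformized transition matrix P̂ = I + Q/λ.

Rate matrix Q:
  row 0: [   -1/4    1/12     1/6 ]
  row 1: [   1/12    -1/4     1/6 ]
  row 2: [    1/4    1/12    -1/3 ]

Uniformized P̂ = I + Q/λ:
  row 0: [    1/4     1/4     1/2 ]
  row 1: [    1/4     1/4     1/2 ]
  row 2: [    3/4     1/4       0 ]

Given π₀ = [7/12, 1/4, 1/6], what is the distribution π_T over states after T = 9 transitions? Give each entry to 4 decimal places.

t=0: π = [0.5833, 0.2500, 0.1667]
t=1: π = [0.3333, 0.2500, 0.4167]
t=2: π = [0.4583, 0.2500, 0.2917]
t=3: π = [0.3958, 0.2500, 0.3542]
t=4: π = [0.4271, 0.2500, 0.3229]
t=5: π = [0.4115, 0.2500, 0.3385]
t=6: π = [0.4193, 0.2500, 0.3307]
t=7: π = [0.4154, 0.2500, 0.3346]
t=8: π = [0.4173, 0.2500, 0.3327]
t=9: π = [0.4163, 0.2500, 0.3337]

π = [0.4163, 0.2500, 0.3337]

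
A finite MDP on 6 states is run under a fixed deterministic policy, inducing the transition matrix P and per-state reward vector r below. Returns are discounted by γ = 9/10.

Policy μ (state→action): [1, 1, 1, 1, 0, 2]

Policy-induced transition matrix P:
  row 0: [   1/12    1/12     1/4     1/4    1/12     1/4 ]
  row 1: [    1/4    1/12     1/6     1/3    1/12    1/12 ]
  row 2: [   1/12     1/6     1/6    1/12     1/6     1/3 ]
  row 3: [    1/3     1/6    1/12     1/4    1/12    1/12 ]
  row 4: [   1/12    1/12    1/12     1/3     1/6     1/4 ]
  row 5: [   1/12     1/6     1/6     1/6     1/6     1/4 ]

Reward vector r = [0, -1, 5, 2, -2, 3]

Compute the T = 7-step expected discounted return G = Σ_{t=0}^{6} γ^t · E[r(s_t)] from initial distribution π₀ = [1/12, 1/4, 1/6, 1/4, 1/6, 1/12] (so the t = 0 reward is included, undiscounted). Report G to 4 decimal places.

G = 7.0281

t=0: π = [0.0833, 0.2500, 0.1667, 0.2500, 0.1667, 0.0833], E[r] = 1.0000, γ^t·E[r] = 1.000000, running G = 1.000000
t=1: π = [0.1875, 0.1250, 0.1389, 0.2500, 0.1181, 0.1806], E[r] = 1.3750, γ^t·E[r] = 1.237500, running G = 2.237500
t=2: π = [0.1667, 0.1308, 0.1516, 0.2321, 0.1198, 0.1991], E[r] = 1.4491, γ^t·E[r] = 1.173750, running G = 3.411250
t=3: π = [0.1631, 0.1319, 0.1512, 0.2290, 0.1225, 0.2022], E[r] = 1.4437, γ^t·E[r] = 1.052473, running G = 4.463723
t=4: π = [0.1626, 0.1319, 0.1510, 0.2292, 0.1230, 0.2024], E[r] = 1.4426, γ^t·E[r] = 0.946503, running G = 5.410226
t=5: π = [0.1626, 0.1319, 0.1509, 0.2292, 0.1230, 0.2024], E[r] = 1.4420, γ^t·E[r] = 0.851511, running G = 6.261737
t=6: π = [0.1626, 0.1319, 0.1509, 0.2292, 0.1230, 0.2024], E[r] = 1.4420, γ^t·E[r] = 0.766351, running G = 7.028087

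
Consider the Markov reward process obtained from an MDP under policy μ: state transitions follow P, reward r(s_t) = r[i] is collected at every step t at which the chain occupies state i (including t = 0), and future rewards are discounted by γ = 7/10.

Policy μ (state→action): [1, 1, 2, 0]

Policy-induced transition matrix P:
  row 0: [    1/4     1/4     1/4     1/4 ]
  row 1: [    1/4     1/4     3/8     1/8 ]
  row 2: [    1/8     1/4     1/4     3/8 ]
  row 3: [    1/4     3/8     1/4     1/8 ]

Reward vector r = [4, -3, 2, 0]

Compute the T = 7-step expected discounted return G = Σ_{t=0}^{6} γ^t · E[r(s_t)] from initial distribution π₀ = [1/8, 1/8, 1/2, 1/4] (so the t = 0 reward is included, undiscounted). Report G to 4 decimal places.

G = 2.2362

t=0: π = [0.1250, 0.1250, 0.5000, 0.2500], E[r] = 1.1250, γ^t·E[r] = 1.125000, running G = 1.125000
t=1: π = [0.1875, 0.2813, 0.2656, 0.2656], E[r] = 0.4375, γ^t·E[r] = 0.306250, running G = 1.431250
t=2: π = [0.2168, 0.2832, 0.2852, 0.2148], E[r] = 0.5879, γ^t·E[r] = 0.288066, running G = 1.719316
t=3: π = [0.2144, 0.2769, 0.2854, 0.2234], E[r] = 0.5977, γ^t·E[r] = 0.204996, running G = 1.924313
t=4: π = [0.2143, 0.2779, 0.2846, 0.2231], E[r] = 0.5927, γ^t·E[r] = 0.142318, running G = 2.066630
t=5: π = [0.2144, 0.2779, 0.2847, 0.2229], E[r] = 0.5935, γ^t·E[r] = 0.099749, running G = 2.166379
t=6: π = [0.2144, 0.2779, 0.2847, 0.2230], E[r] = 0.5935, γ^t·E[r] = 0.069825, running G = 2.236204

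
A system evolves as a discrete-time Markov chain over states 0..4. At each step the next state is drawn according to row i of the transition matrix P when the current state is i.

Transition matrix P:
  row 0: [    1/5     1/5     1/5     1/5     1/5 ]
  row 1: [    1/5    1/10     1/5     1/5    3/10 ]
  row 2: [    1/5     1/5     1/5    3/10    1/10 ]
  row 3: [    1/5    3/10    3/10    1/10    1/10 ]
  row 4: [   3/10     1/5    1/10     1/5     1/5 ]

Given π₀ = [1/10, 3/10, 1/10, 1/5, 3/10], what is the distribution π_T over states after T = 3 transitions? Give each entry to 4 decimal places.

t=0: π = [0.1000, 0.3000, 0.1000, 0.2000, 0.3000]
t=1: π = [0.2300, 0.1900, 0.1900, 0.1900, 0.2000]
t=2: π = [0.2200, 0.2000, 0.1990, 0.2000, 0.1810]
t=3: π = [0.2181, 0.2000, 0.2019, 0.1999, 0.1801]

π = [0.2181, 0.2000, 0.2019, 0.1999, 0.1801]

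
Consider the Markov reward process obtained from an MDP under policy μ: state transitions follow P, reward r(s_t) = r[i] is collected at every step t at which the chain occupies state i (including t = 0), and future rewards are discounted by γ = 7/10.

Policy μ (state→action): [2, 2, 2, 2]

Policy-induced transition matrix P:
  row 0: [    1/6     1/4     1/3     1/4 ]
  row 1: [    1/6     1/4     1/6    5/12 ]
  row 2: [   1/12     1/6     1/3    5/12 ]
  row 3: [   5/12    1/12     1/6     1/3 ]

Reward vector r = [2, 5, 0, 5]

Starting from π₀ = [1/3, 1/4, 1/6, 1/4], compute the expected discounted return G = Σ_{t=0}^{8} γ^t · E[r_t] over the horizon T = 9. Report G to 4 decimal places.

G = 9.9458

t=0: π = [0.3333, 0.2500, 0.1667, 0.2500], E[r] = 3.1667, γ^t·E[r] = 3.166667, running G = 3.166667
t=1: π = [0.2153, 0.1944, 0.2500, 0.3403], E[r] = 3.1042, γ^t·E[r] = 2.172917, running G = 5.339583
t=2: π = [0.2309, 0.1725, 0.2442, 0.3524], E[r] = 3.0862, γ^t·E[r] = 1.512251, running G = 6.851834
t=3: π = [0.2344, 0.1709, 0.2459, 0.3488], E[r] = 3.0675, γ^t·E[r] = 1.052141, running G = 7.903976
t=4: π = [0.2334, 0.1714, 0.2467, 0.3485], E[r] = 3.0663, γ^t·E[r] = 0.736216, running G = 8.640192
t=5: π = [0.2332, 0.1714, 0.2467, 0.3487], E[r] = 3.0669, γ^t·E[r] = 0.515449, running G = 9.155641
t=6: π = [0.2333, 0.1713, 0.2467, 0.3487], E[r] = 3.0669, γ^t·E[r] = 0.360813, running G = 9.516453
t=7: π = [0.2333, 0.1713, 0.2467, 0.3487], E[r] = 3.0668, γ^t·E[r] = 0.252566, running G = 9.769020
t=8: π = [0.2333, 0.1713, 0.2467, 0.3487], E[r] = 3.0668, γ^t·E[r] = 0.176797, running G = 9.945816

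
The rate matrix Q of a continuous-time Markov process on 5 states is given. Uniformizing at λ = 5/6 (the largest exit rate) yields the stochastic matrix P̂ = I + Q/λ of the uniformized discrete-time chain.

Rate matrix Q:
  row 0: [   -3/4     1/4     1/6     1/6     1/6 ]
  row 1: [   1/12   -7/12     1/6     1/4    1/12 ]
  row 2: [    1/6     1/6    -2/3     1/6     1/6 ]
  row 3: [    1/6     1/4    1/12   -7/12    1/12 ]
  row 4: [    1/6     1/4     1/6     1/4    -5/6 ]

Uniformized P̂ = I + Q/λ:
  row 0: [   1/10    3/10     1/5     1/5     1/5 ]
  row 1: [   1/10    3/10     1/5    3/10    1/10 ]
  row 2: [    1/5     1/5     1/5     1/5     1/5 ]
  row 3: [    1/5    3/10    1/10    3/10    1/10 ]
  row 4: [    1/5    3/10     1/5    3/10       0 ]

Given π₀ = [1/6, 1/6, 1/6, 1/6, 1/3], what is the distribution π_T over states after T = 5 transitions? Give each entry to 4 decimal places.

π = [0.1561, 0.2827, 0.1733, 0.2671, 0.1208]

t=0: π = [0.1667, 0.1667, 0.1667, 0.1667, 0.3333]
t=1: π = [0.1667, 0.2833, 0.1833, 0.2667, 0.1000]
t=2: π = [0.1550, 0.2817, 0.1733, 0.2650, 0.1250]
t=3: π = [0.1563, 0.2827, 0.1735, 0.2672, 0.1203]
t=4: π = [0.1561, 0.2827, 0.1733, 0.2670, 0.1210]
t=5: π = [0.1561, 0.2827, 0.1733, 0.2671, 0.1208]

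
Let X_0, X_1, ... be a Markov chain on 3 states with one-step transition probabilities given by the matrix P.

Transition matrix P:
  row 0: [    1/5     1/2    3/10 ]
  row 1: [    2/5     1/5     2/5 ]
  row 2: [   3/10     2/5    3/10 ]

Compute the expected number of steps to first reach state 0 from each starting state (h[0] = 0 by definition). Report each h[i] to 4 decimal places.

First-step conditioning: h[0] = 0; for i ≠ 0, h[i] = 1 + Σ_k P[i][k]·h[k].
  h[1] = 1 + 1/5·h[1] + 2/5·h[2]
  h[2] = 1 + 2/5·h[1] + 3/10·h[2]
Solving the 2×2 linear system over states ≠ 0 gives exactly h = [0, 11/4, 3] (h[0] = 0 is the target).

h = [0.0000, 2.7500, 3.0000]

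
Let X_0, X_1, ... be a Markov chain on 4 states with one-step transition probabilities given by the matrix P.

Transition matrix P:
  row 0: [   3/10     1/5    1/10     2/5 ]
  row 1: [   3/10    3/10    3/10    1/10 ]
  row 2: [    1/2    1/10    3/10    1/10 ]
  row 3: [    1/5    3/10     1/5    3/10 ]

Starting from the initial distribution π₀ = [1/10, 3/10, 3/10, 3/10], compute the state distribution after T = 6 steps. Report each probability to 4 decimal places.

π = [0.3180, 0.2258, 0.2120, 0.2442]

t=0: π = [0.1000, 0.3000, 0.3000, 0.3000]
t=1: π = [0.3300, 0.2300, 0.2500, 0.1900]
t=2: π = [0.3310, 0.2170, 0.2150, 0.2370]
t=3: π = [0.3193, 0.2239, 0.2101, 0.2467]
t=4: π = [0.3174, 0.2261, 0.2115, 0.2451]
t=5: π = [0.3178, 0.2260, 0.2120, 0.2442]
t=6: π = [0.3180, 0.2258, 0.2120, 0.2442]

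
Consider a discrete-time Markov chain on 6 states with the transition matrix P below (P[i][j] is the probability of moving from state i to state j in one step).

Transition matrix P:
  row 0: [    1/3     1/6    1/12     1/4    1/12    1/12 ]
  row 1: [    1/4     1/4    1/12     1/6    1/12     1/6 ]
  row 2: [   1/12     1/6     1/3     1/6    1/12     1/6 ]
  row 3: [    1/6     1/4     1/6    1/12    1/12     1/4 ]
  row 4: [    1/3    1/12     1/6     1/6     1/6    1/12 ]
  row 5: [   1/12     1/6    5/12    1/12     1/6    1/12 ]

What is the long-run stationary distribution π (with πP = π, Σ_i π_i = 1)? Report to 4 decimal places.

Balance equations π_j = Σ_i π_i·P[i][j]:
  π_0 = 1/3·π_0 + 1/4·π_1 + 1/12·π_2 + 1/6·π_3 + 1/3·π_4 + 1/12·π_5
  π_1 = 1/6·π_0 + 1/4·π_1 + 1/6·π_2 + 1/4·π_3 + 1/12·π_4 + 1/6·π_5
  π_2 = 1/12·π_0 + 1/12·π_1 + 1/3·π_2 + 1/6·π_3 + 1/6·π_4 + 5/12·π_5
  π_3 = 1/4·π_0 + 1/6·π_1 + 1/6·π_2 + 1/12·π_3 + 1/6·π_4 + 1/12·π_5
  π_4 = 1/12·π_0 + 1/12·π_1 + 1/12·π_2 + 1/12·π_3 + 1/6·π_4 + 1/6·π_5
  normalize: π_0 + π_1 + π_2 + π_3 + π_4 + π_5 = 1
Solving the linear system gives exactly π = [18927/92387, 17258/92387, 18803/92387, 14658/92387, 9594/92387, 13147/92387].

π = [0.2049, 0.1868, 0.2035, 0.1587, 0.1038, 0.1423]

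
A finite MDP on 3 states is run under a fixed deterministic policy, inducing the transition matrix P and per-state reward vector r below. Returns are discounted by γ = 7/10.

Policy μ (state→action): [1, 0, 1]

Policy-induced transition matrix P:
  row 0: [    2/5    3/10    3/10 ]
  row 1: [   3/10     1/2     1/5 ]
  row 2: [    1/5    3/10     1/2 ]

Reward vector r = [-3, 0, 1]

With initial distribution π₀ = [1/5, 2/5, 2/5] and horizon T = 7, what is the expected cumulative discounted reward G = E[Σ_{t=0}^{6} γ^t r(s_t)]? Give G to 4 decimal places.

t=0: π = [0.2000, 0.4000, 0.4000], E[r] = -0.2000, γ^t·E[r] = -0.200000, running G = -0.200000
t=1: π = [0.2800, 0.3800, 0.3400], E[r] = -0.5000, γ^t·E[r] = -0.350000, running G = -0.550000
t=2: π = [0.2940, 0.3760, 0.3300], E[r] = -0.5520, γ^t·E[r] = -0.270480, running G = -0.820480
t=3: π = [0.2964, 0.3752, 0.3284], E[r] = -0.5608, γ^t·E[r] = -0.192354, running G = -1.012834
t=4: π = [0.2968, 0.3750, 0.3282], E[r] = -0.5622, γ^t·E[r] = -0.134994, running G = -1.147828
t=5: π = [0.2969, 0.3750, 0.3281], E[r] = -0.5625, γ^t·E[r] = -0.094533, running G = -1.242362
t=6: π = [0.2969, 0.3750, 0.3281], E[r] = -0.5625, γ^t·E[r] = -0.066177, running G = -1.308539

G = -1.3085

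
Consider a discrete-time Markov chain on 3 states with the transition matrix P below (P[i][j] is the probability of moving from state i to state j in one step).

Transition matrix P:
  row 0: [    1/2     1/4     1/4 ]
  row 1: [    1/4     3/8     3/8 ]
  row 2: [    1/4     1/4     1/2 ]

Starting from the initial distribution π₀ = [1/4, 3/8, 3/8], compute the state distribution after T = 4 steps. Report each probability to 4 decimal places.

t=0: π = [0.2500, 0.3750, 0.3750]
t=1: π = [0.3125, 0.2969, 0.3906]
t=2: π = [0.3281, 0.2871, 0.3848]
t=3: π = [0.3320, 0.2859, 0.3821]
t=4: π = [0.3330, 0.2857, 0.3813]

π = [0.3330, 0.2857, 0.3813]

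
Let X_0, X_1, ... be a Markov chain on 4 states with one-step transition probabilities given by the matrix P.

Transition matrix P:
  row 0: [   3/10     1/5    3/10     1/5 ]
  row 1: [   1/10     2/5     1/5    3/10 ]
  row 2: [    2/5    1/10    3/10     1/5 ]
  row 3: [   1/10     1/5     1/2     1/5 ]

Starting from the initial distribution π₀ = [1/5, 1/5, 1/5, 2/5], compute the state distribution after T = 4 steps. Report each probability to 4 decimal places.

π = [0.2463, 0.2095, 0.3232, 0.2209]

t=0: π = [0.2000, 0.2000, 0.2000, 0.4000]
t=1: π = [0.2000, 0.2200, 0.3600, 0.2200]
t=2: π = [0.2480, 0.2080, 0.3220, 0.2220]
t=3: π = [0.2462, 0.2094, 0.3236, 0.2208]
t=4: π = [0.2463, 0.2095, 0.3232, 0.2209]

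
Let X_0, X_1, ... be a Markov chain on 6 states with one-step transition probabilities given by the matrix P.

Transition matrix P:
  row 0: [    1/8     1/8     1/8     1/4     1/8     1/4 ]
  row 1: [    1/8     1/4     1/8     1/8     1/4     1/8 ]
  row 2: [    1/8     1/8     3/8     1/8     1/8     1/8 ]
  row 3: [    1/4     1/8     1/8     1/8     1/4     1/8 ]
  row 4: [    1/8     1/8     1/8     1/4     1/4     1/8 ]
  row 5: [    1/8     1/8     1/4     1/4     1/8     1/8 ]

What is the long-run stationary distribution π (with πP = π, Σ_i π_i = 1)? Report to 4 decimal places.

Balance equations π_j = Σ_i π_i·P[i][j]:
  π_0 = 1/8·π_0 + 1/8·π_1 + 1/8·π_2 + 1/4·π_3 + 1/8·π_4 + 1/8·π_5
  π_1 = 1/8·π_0 + 1/4·π_1 + 1/8·π_2 + 1/8·π_3 + 1/8·π_4 + 1/8·π_5
  π_2 = 1/8·π_0 + 1/8·π_1 + 3/8·π_2 + 1/8·π_3 + 1/8·π_4 + 1/4·π_5
  π_3 = 1/4·π_0 + 1/8·π_1 + 1/8·π_2 + 1/8·π_3 + 1/4·π_4 + 1/4·π_5
  π_4 = 1/8·π_0 + 1/4·π_1 + 1/8·π_2 + 1/4·π_3 + 1/4·π_4 + 1/8·π_5
  normalize: π_0 + π_1 + π_2 + π_3 + π_4 + π_5 = 1
Solving the linear system gives exactly π = [3585/24199, 1/7, 4612/24199, 4481/24199, 4591/24199, 3473/24199].

π = [0.1481, 0.1429, 0.1906, 0.1852, 0.1897, 0.1435]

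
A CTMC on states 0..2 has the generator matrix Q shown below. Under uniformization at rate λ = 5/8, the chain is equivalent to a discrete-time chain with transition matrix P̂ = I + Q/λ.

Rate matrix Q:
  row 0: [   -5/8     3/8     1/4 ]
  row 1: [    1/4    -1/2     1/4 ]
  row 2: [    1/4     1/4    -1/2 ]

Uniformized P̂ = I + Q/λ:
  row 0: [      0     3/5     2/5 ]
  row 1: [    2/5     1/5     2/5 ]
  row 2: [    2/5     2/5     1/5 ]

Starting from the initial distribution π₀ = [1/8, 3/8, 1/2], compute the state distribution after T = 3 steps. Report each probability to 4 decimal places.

t=0: π = [0.1250, 0.3750, 0.5000]
t=1: π = [0.3500, 0.3500, 0.3000]
t=2: π = [0.2600, 0.4000, 0.3400]
t=3: π = [0.2960, 0.3720, 0.3320]

π = [0.2960, 0.3720, 0.3320]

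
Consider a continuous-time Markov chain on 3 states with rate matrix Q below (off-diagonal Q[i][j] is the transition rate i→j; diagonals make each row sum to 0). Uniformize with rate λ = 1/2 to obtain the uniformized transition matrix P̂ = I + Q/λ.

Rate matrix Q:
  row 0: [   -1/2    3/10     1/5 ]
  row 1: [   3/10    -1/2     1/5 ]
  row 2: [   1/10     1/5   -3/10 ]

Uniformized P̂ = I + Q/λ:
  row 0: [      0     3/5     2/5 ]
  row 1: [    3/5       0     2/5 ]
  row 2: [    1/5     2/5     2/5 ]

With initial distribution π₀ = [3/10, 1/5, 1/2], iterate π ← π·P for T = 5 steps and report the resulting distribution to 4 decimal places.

t=0: π = [0.3000, 0.2000, 0.5000]
t=1: π = [0.2200, 0.3800, 0.4000]
t=2: π = [0.3080, 0.2920, 0.4000]
t=3: π = [0.2552, 0.3448, 0.4000]
t=4: π = [0.2869, 0.3131, 0.4000]
t=5: π = [0.2679, 0.3321, 0.4000]

π = [0.2679, 0.3321, 0.4000]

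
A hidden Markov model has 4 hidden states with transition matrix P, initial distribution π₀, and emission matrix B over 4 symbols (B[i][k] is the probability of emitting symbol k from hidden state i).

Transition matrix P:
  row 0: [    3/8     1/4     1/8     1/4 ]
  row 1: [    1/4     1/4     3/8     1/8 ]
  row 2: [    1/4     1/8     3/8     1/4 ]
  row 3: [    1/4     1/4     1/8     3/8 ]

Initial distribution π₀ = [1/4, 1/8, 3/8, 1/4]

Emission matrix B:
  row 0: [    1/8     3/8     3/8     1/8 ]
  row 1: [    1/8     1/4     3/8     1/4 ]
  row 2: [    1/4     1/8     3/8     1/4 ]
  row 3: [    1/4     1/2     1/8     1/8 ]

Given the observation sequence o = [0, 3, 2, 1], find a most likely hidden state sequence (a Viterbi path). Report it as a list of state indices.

t=0: δ = [3.125e-02, 1.562e-02, 9.375e-02, 6.250e-02]  (obs o_0=0)
t=1: δ = [2.930e-03, 3.906e-03, 8.789e-03, 2.930e-03]  ψ = [2, 3, 2, 2]  (obs o_1=3)
t=2: δ = [8.240e-04, 4.120e-04, 1.236e-03, 2.747e-04]  ψ = [2, 2, 2, 2]  (obs o_2=2)
t=3: δ = [1.159e-04, 5.150e-05, 5.794e-05, 1.545e-04]  ψ = [0, 0, 2, 2]  (obs o_3=1)
backtrack: best end state = 3; path = [2, 2, 2, 3]

path = [2, 2, 2, 3]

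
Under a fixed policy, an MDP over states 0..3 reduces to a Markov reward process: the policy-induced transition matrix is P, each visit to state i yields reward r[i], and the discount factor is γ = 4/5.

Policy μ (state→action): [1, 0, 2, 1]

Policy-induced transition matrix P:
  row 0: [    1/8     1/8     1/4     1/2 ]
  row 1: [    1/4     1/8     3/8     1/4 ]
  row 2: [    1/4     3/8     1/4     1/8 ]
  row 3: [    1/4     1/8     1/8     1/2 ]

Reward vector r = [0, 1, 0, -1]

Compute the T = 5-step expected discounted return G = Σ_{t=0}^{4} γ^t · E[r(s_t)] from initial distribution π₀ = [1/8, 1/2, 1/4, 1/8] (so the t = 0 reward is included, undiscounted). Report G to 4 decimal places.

t=0: π = [0.1250, 0.5000, 0.2500, 0.1250], E[r] = 0.3750, γ^t·E[r] = 0.375000, running G = 0.375000
t=1: π = [0.2344, 0.1875, 0.2969, 0.2813], E[r] = -0.0938, γ^t·E[r] = -0.075000, running G = 0.300000
t=2: π = [0.2207, 0.1992, 0.2383, 0.3418], E[r] = -0.1426, γ^t·E[r] = -0.091250, running G = 0.208750
t=3: π = [0.2224, 0.1846, 0.2322, 0.3608], E[r] = -0.1763, γ^t·E[r] = -0.090250, running G = 0.118500
t=4: π = [0.2222, 0.1830, 0.2280, 0.3668], E[r] = -0.1837, γ^t·E[r] = -0.075263, running G = 0.043238

G = 0.0432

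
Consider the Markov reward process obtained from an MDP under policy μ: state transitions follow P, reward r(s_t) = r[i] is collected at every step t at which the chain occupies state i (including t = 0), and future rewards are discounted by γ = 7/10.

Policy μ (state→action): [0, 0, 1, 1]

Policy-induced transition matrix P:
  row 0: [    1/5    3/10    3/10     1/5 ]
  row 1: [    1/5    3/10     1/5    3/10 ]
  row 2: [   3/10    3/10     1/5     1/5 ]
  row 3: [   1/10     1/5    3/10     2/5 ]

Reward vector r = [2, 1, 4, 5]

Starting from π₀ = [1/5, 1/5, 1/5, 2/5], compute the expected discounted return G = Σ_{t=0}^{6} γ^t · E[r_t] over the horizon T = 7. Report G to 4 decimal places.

G = 9.7964

t=0: π = [0.2000, 0.2000, 0.2000, 0.4000], E[r] = 3.4000, γ^t·E[r] = 3.400000, running G = 3.400000
t=1: π = [0.1800, 0.2600, 0.2600, 0.3000], E[r] = 3.1600, γ^t·E[r] = 2.212000, running G = 5.612000
t=2: π = [0.1960, 0.2700, 0.2480, 0.2860], E[r] = 3.0840, γ^t·E[r] = 1.511160, running G = 7.123160
t=3: π = [0.1962, 0.2714, 0.2482, 0.2842], E[r] = 3.0776, γ^t·E[r] = 1.055617, running G = 8.178777
t=4: π = [0.1964, 0.2716, 0.2480, 0.2840], E[r] = 3.0764, γ^t·E[r] = 0.738653, running G = 8.917430
t=5: π = [0.1964, 0.2716, 0.2480, 0.2840], E[r] = 3.0763, γ^t·E[r] = 0.517040, running G = 9.434470
t=6: π = [0.1964, 0.2716, 0.2480, 0.2840], E[r] = 3.0763, γ^t·E[r] = 0.361926, running G = 9.796396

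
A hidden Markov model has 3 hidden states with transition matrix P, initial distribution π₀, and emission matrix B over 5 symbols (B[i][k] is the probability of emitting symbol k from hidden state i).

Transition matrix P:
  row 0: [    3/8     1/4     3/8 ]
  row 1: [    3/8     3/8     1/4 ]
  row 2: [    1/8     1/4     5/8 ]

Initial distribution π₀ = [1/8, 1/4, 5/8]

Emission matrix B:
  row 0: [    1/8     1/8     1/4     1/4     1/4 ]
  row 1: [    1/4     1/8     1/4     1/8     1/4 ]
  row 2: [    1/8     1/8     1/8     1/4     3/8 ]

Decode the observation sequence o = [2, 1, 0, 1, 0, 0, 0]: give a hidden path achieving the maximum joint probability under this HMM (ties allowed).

t=0: δ = [3.125e-02, 6.250e-02, 7.812e-02]  (obs o_0=2)
t=1: δ = [2.930e-03, 2.930e-03, 6.104e-03]  ψ = [1, 1, 2]  (obs o_1=1)
t=2: δ = [1.373e-04, 3.815e-04, 4.768e-04]  ψ = [0, 2, 2]  (obs o_2=0)
t=3: δ = [1.788e-05, 1.788e-05, 3.725e-05]  ψ = [1, 1, 2]  (obs o_3=1)
t=4: δ = [8.382e-07, 2.328e-06, 2.910e-06]  ψ = [0, 2, 2]  (obs o_4=0)
t=5: δ = [1.091e-07, 2.183e-07, 2.274e-07]  ψ = [1, 1, 2]  (obs o_5=0)
t=6: δ = [1.023e-08, 2.046e-08, 1.776e-08]  ψ = [1, 1, 2]  (obs o_6=0)
backtrack: best end state = 1; path = [2, 2, 2, 2, 1, 1, 1]

path = [2, 2, 2, 2, 1, 1, 1]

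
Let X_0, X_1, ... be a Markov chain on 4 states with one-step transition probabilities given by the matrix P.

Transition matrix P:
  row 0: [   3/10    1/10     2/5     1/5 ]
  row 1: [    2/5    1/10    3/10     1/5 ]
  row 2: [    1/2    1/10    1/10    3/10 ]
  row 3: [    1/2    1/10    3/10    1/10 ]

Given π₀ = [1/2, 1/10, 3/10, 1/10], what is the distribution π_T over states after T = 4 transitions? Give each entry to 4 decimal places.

π = [0.4085, 0.1000, 0.2838, 0.2078]

t=0: π = [0.5000, 0.1000, 0.3000, 0.1000]
t=1: π = [0.3900, 0.1000, 0.2900, 0.2200]
t=2: π = [0.4120, 0.1000, 0.2810, 0.2070]
t=3: π = [0.4076, 0.1000, 0.2850, 0.2074]
t=4: π = [0.4085, 0.1000, 0.2838, 0.2078]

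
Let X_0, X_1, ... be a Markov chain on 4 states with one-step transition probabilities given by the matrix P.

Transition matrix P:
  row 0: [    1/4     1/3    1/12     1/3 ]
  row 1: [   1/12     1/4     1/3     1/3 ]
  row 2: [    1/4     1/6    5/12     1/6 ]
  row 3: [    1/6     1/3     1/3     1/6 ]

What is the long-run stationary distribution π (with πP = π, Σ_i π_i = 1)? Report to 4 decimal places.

π = [0.1867, 0.2596, 0.3127, 0.2410]

Balance equations π_j = Σ_i π_i·P[i][j]:
  π_0 = 1/4·π_0 + 1/12·π_1 + 1/4·π_2 + 1/6·π_3
  π_1 = 1/3·π_0 + 1/4·π_1 + 1/6·π_2 + 1/3·π_3
  π_2 = 1/12·π_0 + 1/3·π_1 + 5/12·π_2 + 1/3·π_3
  normalize: π_0 + π_1 + π_2 + π_3 = 1
Solving the linear system gives exactly π = [151/809, 210/809, 253/809, 195/809].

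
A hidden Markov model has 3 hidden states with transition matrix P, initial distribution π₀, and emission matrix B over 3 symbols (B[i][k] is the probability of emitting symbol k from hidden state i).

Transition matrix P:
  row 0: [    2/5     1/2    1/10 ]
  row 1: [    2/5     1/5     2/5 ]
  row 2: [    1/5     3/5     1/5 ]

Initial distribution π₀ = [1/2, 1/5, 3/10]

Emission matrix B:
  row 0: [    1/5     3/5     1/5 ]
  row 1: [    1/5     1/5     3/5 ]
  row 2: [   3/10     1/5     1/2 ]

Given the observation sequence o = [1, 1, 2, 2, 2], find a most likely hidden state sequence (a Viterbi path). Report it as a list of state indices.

t=0: δ = [3.000e-01, 4.000e-02, 6.000e-02]  (obs o_0=1)
t=1: δ = [7.200e-02, 3.000e-02, 6.000e-03]  ψ = [0, 0, 0]  (obs o_1=1)
t=2: δ = [5.760e-03, 2.160e-02, 6.000e-03]  ψ = [0, 0, 1]  (obs o_2=2)
t=3: δ = [1.728e-03, 2.592e-03, 4.320e-03]  ψ = [1, 1, 1]  (obs o_3=2)
t=4: δ = [2.074e-04, 1.555e-03, 5.184e-04]  ψ = [1, 2, 1]  (obs o_4=2)
backtrack: best end state = 1; path = [0, 0, 1, 2, 1]

path = [0, 0, 1, 2, 1]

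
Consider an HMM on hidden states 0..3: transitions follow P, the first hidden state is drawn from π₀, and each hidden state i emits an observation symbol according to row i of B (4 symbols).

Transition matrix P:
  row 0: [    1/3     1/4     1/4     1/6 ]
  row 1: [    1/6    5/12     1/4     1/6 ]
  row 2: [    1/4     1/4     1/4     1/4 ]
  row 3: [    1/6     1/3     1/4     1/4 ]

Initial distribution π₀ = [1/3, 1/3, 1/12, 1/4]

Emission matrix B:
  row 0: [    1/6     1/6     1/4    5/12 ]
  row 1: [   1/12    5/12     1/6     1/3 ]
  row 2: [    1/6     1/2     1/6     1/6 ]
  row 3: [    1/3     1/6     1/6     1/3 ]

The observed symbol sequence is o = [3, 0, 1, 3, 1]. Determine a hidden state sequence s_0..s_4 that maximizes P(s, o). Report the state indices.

t=0: δ = [1.389e-01, 1.111e-01, 1.389e-02, 8.333e-02]  (obs o_0=3)
t=1: δ = [7.716e-03, 3.858e-03, 5.787e-03, 7.716e-03]  ψ = [0, 1, 0, 0]  (obs o_1=0)
t=2: δ = [4.287e-04, 1.072e-03, 9.645e-04, 3.215e-04]  ψ = [0, 3, 0, 3]  (obs o_2=1)
t=3: δ = [1.005e-04, 1.488e-04, 4.465e-05, 8.038e-05]  ψ = [2, 1, 1, 2]  (obs o_3=3)
t=4: δ = [5.582e-06, 2.584e-05, 1.861e-05, 4.135e-06]  ψ = [0, 1, 1, 1]  (obs o_4=1)
backtrack: best end state = 1; path = [0, 3, 1, 1, 1]

path = [0, 3, 1, 1, 1]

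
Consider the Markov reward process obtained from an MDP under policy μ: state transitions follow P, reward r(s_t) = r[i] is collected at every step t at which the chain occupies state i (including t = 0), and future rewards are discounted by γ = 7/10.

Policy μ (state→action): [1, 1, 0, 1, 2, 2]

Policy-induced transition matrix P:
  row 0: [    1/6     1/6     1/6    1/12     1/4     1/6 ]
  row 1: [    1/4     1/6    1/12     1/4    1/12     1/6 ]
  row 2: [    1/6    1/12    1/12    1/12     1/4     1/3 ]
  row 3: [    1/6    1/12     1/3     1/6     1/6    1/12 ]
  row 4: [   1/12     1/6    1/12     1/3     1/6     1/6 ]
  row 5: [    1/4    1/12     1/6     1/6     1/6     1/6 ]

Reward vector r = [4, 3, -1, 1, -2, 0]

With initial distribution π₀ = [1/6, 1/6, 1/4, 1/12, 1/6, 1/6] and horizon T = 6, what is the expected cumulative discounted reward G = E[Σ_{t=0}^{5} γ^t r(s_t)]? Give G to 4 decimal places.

t=0: π = [0.1667, 0.1667, 0.2500, 0.0833, 0.1667, 0.1667], E[r] = 0.6667, γ^t·E[r] = 0.666667, running G = 0.666667
t=1: π = [0.1806, 0.1250, 0.1319, 0.1736, 0.1875, 0.2014], E[r] = 0.7639, γ^t·E[r] = 0.534722, running G = 1.201389
t=2: π = [0.1782, 0.1244, 0.1586, 0.1823, 0.1823, 0.1742], E[r] = 0.7454, γ^t·E[r] = 0.365231, running G = 1.566620
t=3: π = [0.1764, 0.1237, 0.1583, 0.1793, 0.1844, 0.1779], E[r] = 0.7290, γ^t·E[r] = 0.250055, running G = 1.816675
t=4: π = [0.1764, 0.1237, 0.1577, 0.1798, 0.1842, 0.1781], E[r] = 0.7305, γ^t·E[r] = 0.175399, running G = 1.992074
t=5: π = [0.1765, 0.1237, 0.1578, 0.1798, 0.1842, 0.1780], E[r] = 0.7306, γ^t·E[r] = 0.122784, running G = 2.114858

G = 2.1149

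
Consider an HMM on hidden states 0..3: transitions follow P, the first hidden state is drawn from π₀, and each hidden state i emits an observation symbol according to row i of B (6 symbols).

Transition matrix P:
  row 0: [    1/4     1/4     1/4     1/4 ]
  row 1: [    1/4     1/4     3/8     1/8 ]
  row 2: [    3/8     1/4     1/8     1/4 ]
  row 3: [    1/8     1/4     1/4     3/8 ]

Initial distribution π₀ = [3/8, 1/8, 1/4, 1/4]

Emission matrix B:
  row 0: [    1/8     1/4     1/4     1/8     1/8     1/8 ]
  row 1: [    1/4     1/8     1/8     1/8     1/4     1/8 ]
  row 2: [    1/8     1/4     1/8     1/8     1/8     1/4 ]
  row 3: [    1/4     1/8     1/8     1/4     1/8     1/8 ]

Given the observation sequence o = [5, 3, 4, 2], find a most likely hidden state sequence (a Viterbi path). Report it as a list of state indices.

t=0: δ = [4.688e-02, 1.562e-02, 6.250e-02, 3.125e-02]  (obs o_0=5)
t=1: δ = [2.930e-03, 1.953e-03, 1.465e-03, 3.906e-03]  ψ = [2, 2, 0, 2]  (obs o_1=3)
t=2: δ = [9.155e-05, 2.441e-04, 1.221e-04, 1.831e-04]  ψ = [0, 3, 3, 3]  (obs o_2=4)
t=3: δ = [1.526e-05, 7.629e-06, 1.144e-05, 8.583e-06]  ψ = [1, 1, 1, 3]  (obs o_3=2)
backtrack: best end state = 0; path = [2, 3, 1, 0]

path = [2, 3, 1, 0]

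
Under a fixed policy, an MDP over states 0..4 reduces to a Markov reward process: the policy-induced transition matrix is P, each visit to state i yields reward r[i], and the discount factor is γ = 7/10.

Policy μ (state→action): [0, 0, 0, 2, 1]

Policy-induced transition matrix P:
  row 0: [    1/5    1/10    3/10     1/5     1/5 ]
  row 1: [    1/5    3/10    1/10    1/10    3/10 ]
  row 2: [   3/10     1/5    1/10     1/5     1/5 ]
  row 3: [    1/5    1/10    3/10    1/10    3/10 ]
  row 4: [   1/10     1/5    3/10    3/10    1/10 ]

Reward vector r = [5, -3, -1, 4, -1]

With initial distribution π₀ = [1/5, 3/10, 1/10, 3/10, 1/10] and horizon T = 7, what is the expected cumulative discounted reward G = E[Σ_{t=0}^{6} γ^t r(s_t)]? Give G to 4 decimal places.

t=0: π = [0.2000, 0.3000, 0.1000, 0.3000, 0.1000], E[r] = 1.1000, γ^t·E[r] = 1.100000, running G = 1.100000
t=1: π = [0.2000, 0.1800, 0.2200, 0.1500, 0.2500], E[r] = 0.5900, γ^t·E[r] = 0.413000, running G = 1.513000
t=2: π = [0.1970, 0.1830, 0.2200, 0.1920, 0.2080], E[r] = 0.7760, γ^t·E[r] = 0.380240, running G = 1.893240
t=3: π = [0.2012, 0.1794, 0.2194, 0.1833, 0.2167], E[r] = 0.7649, γ^t·E[r] = 0.262361, running G = 2.155601
t=4: π = [0.2003, 0.1795, 0.2202, 0.1854, 0.2146], E[r] = 0.7696, γ^t·E[r] = 0.184791, running G = 2.340391
t=5: π = [0.2006, 0.1794, 0.2201, 0.1850, 0.2150], E[r] = 0.7695, γ^t·E[r] = 0.129326, running G = 2.469717
t=6: π = [0.2005, 0.1794, 0.2201, 0.1851, 0.2149], E[r] = 0.7696, γ^t·E[r] = 0.090541, running G = 2.560258

G = 2.5603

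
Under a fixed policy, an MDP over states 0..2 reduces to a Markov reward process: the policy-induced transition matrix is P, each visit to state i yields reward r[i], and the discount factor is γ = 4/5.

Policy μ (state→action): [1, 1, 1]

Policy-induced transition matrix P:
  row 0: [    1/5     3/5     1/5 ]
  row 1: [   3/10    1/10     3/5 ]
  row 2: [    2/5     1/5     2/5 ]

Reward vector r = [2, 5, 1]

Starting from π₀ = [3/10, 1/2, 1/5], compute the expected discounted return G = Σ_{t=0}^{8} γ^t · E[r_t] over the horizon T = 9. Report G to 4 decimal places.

G = 11.4767

t=0: π = [0.3000, 0.5000, 0.2000], E[r] = 3.3000, γ^t·E[r] = 3.300000, running G = 3.300000
t=1: π = [0.2900, 0.2700, 0.4400], E[r] = 2.3700, γ^t·E[r] = 1.896000, running G = 5.196000
t=2: π = [0.3150, 0.2890, 0.3960], E[r] = 2.4710, γ^t·E[r] = 1.581440, running G = 6.777440
t=3: π = [0.3081, 0.2971, 0.3948], E[r] = 2.4965, γ^t·E[r] = 1.278208, running G = 8.055648
t=4: π = [0.3087, 0.2935, 0.3978], E[r] = 2.4828, γ^t·E[r] = 1.016951, running G = 9.072599
t=5: π = [0.3089, 0.2941, 0.3970], E[r] = 2.4854, γ^t·E[r] = 0.814407, running G = 9.887006
t=6: π = [0.3088, 0.2942, 0.3970], E[r] = 2.4854, γ^t·E[r] = 0.651538, running G = 10.538544
t=7: π = [0.3088, 0.2941, 0.3971], E[r] = 2.4853, γ^t·E[r] = 0.521195, running G = 11.059739
t=8: π = [0.3088, 0.2941, 0.3971], E[r] = 2.4853, γ^t·E[r] = 0.416964, running G = 11.476703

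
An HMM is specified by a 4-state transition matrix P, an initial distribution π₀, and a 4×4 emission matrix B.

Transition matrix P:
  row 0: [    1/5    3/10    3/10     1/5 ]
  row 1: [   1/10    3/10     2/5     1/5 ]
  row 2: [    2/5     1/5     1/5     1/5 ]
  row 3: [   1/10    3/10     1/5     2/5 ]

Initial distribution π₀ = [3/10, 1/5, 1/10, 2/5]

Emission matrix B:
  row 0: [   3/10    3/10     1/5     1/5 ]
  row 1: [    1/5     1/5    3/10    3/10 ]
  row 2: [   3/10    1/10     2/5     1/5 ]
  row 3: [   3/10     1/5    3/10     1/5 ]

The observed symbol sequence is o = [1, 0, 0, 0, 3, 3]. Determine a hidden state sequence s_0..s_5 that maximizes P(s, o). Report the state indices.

t=0: δ = [9.000e-02, 4.000e-02, 1.000e-02, 8.000e-02]  (obs o_0=1)
t=1: δ = [5.400e-03, 5.400e-03, 8.100e-03, 9.600e-03]  ψ = [0, 0, 0, 3]  (obs o_1=0)
t=2: δ = [9.720e-04, 5.760e-04, 6.480e-04, 1.152e-03]  ψ = [2, 3, 1, 3]  (obs o_2=0)
t=3: δ = [7.776e-05, 6.912e-05, 8.748e-05, 1.382e-04]  ψ = [2, 3, 0, 3]  (obs o_3=0)
t=4: δ = [6.998e-06, 1.244e-05, 5.530e-06, 1.106e-05]  ψ = [2, 3, 1, 3]  (obs o_4=3)
t=5: δ = [4.424e-07, 1.120e-06, 9.953e-07, 8.847e-07]  ψ = [2, 1, 1, 3]  (obs o_5=3)
backtrack: best end state = 1; path = [3, 3, 3, 3, 1, 1]

path = [3, 3, 3, 3, 1, 1]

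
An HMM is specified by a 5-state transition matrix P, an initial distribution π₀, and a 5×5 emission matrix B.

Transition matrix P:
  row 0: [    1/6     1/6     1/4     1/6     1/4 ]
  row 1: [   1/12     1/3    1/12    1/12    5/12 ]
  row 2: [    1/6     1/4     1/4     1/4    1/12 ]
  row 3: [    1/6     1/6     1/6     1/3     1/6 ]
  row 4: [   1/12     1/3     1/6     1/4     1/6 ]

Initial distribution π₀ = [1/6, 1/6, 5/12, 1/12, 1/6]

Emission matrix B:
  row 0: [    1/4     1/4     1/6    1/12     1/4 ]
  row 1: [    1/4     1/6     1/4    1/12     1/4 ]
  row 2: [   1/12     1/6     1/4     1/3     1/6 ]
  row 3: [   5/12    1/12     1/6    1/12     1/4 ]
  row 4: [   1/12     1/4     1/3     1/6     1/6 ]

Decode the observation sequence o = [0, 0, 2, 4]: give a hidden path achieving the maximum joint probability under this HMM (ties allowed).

path = [1, 1, 4, 1]

t=0: δ = [4.167e-02, 4.167e-02, 3.472e-02, 3.472e-02, 1.389e-02]  (obs o_0=0)
t=1: δ = [1.736e-03, 3.472e-03, 8.681e-04, 4.823e-03, 1.447e-03]  ψ = [0, 1, 0, 3, 1]  (obs o_1=0)
t=2: δ = [1.340e-04, 2.894e-04, 2.009e-04, 2.679e-04, 4.823e-04]  ψ = [3, 1, 3, 3, 1]  (obs o_2=2)
t=3: δ = [1.116e-05, 4.019e-05, 1.340e-05, 3.014e-05, 2.009e-05]  ψ = [3, 4, 4, 4, 1]  (obs o_3=4)
backtrack: best end state = 1; path = [1, 1, 4, 1]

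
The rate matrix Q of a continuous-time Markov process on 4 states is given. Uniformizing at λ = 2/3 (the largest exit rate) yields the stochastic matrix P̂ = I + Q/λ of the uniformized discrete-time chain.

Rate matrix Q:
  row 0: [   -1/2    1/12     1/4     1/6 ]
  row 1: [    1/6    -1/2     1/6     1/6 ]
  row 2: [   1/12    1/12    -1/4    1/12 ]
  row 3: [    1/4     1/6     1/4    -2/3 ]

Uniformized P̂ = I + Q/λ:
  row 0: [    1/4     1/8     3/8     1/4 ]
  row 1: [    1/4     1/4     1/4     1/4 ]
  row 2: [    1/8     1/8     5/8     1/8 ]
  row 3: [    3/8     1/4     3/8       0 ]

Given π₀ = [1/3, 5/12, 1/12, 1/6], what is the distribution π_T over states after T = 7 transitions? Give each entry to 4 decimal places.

t=0: π = [0.3333, 0.4167, 0.0833, 0.1667]
t=1: π = [0.2604, 0.1979, 0.3438, 0.1979]
t=2: π = [0.2318, 0.1745, 0.4362, 0.1576]
t=3: π = [0.2152, 0.1665, 0.4622, 0.1561]
t=4: π = [0.2117, 0.1653, 0.4697, 0.1532]
t=5: π = [0.2104, 0.1648, 0.4718, 0.1530]
t=6: π = [0.2102, 0.1647, 0.4723, 0.1528]
t=7: π = [0.2101, 0.1647, 0.4725, 0.1528]

π = [0.2101, 0.1647, 0.4725, 0.1528]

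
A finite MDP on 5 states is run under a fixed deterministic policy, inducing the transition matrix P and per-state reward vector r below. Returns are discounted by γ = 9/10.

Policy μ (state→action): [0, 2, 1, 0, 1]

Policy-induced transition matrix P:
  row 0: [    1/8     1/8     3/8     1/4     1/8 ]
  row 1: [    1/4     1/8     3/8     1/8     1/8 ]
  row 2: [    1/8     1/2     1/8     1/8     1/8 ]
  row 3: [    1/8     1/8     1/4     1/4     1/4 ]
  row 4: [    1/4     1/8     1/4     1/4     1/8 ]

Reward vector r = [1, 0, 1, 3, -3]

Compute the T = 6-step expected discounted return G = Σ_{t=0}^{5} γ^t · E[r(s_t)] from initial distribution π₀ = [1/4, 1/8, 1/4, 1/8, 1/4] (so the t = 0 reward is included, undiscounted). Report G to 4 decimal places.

G = 2.2378

t=0: π = [0.2500, 0.1250, 0.2500, 0.1250, 0.2500], E[r] = 0.1250, γ^t·E[r] = 0.125000, running G = 0.125000
t=1: π = [0.1719, 0.2188, 0.2656, 0.2031, 0.1406], E[r] = 0.6250, γ^t·E[r] = 0.562500, running G = 0.687500
t=2: π = [0.1699, 0.2246, 0.2656, 0.1895, 0.1504], E[r] = 0.5527, γ^t·E[r] = 0.447715, running G = 1.135215
t=3: π = [0.1719, 0.2246, 0.2661, 0.1887, 0.1487], E[r] = 0.5581, γ^t·E[r] = 0.406859, running G = 1.542074
t=4: π = [0.1717, 0.2248, 0.2663, 0.1887, 0.1486], E[r] = 0.5582, γ^t·E[r] = 0.366213, running G = 1.908287
t=5: π = [0.1717, 0.2249, 0.2663, 0.1886, 0.1486], E[r] = 0.5580, γ^t·E[r] = 0.329515, running G = 2.237802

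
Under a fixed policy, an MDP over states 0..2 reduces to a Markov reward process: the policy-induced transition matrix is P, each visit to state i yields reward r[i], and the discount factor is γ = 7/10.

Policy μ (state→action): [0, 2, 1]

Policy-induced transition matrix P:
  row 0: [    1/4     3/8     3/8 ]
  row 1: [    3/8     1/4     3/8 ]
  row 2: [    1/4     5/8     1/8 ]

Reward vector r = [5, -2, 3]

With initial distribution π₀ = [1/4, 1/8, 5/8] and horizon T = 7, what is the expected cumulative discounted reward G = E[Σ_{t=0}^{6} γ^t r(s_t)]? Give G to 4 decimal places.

t=0: π = [0.2500, 0.1250, 0.6250], E[r] = 2.8750, γ^t·E[r] = 2.875000, running G = 2.875000
t=1: π = [0.2656, 0.5156, 0.2188], E[r] = 0.9531, γ^t·E[r] = 0.667188, running G = 3.542188
t=2: π = [0.3145, 0.3652, 0.3203], E[r] = 1.8027, γ^t·E[r] = 0.883340, running G = 4.425527
t=3: π = [0.2957, 0.4094, 0.2949], E[r] = 1.5442, γ^t·E[r] = 0.529657, running G = 4.955184
t=4: π = [0.3012, 0.3976, 0.3013], E[r] = 1.6146, γ^t·E[r] = 0.387664, running G = 5.342848
t=5: π = [0.2997, 0.4006, 0.2997], E[r] = 1.5963, γ^t·E[r] = 0.268285, running G = 5.611134
t=6: π = [0.3001, 0.3998, 0.3001], E[r] = 1.6009, γ^t·E[r] = 0.188349, running G = 5.799483

G = 5.7995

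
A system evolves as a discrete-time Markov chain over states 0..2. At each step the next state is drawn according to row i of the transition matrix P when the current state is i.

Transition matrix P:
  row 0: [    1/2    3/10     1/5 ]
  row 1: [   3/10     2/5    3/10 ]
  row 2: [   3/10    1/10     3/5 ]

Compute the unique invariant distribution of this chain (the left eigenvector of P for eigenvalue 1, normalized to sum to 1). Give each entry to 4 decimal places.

Balance equations π_j = Σ_i π_i·P[i][j]:
  π_0 = 1/2·π_0 + 3/10·π_1 + 3/10·π_2
  π_1 = 3/10·π_0 + 2/5·π_1 + 1/10·π_2
  normalize: π_0 + π_1 + π_2 = 1
Solving the linear system gives exactly π = [3/8, 1/4, 3/8].

π = [0.3750, 0.2500, 0.3750]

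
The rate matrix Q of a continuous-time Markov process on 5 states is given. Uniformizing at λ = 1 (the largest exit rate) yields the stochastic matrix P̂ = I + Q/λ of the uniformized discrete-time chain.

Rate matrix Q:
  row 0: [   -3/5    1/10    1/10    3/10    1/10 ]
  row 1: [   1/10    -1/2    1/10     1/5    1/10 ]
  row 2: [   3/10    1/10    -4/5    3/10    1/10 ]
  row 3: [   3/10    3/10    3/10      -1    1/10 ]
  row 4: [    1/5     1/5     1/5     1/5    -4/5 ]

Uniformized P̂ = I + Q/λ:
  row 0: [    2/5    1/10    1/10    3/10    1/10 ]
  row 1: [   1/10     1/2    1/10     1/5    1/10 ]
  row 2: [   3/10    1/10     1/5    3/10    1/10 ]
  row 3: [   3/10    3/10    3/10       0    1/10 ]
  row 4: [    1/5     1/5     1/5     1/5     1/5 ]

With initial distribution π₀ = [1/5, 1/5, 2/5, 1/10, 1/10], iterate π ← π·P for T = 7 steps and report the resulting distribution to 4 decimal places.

π = [0.2649, 0.2527, 0.1685, 0.2028, 0.1111]

t=0: π = [0.2000, 0.2000, 0.4000, 0.1000, 0.1000]
t=1: π = [0.2700, 0.2100, 0.1700, 0.2400, 0.1100]
t=2: π = [0.2740, 0.2430, 0.1760, 0.1960, 0.1110]
t=3: π = [0.2677, 0.2475, 0.1679, 0.2058, 0.1111]
t=4: π = [0.2662, 0.2513, 0.1691, 0.2024, 0.1111]
t=5: π = [0.2653, 0.2521, 0.1685, 0.2030, 0.1111]
t=6: π = [0.2650, 0.2526, 0.1686, 0.2028, 0.1111]
t=7: π = [0.2649, 0.2527, 0.1685, 0.2028, 0.1111]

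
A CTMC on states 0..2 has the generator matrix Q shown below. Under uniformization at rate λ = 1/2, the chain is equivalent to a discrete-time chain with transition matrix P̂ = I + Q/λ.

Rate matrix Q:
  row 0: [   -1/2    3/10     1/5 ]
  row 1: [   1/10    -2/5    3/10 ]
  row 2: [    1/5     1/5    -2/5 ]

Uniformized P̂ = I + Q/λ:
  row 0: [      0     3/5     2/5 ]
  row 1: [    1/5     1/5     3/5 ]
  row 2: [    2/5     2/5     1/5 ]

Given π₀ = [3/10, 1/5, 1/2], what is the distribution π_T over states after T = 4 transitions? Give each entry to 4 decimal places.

π = [0.2301, 0.3736, 0.3963]

t=0: π = [0.3000, 0.2000, 0.5000]
t=1: π = [0.2400, 0.4200, 0.3400]
t=2: π = [0.2200, 0.3640, 0.4160]
t=3: π = [0.2392, 0.3712, 0.3896]
t=4: π = [0.2301, 0.3736, 0.3963]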